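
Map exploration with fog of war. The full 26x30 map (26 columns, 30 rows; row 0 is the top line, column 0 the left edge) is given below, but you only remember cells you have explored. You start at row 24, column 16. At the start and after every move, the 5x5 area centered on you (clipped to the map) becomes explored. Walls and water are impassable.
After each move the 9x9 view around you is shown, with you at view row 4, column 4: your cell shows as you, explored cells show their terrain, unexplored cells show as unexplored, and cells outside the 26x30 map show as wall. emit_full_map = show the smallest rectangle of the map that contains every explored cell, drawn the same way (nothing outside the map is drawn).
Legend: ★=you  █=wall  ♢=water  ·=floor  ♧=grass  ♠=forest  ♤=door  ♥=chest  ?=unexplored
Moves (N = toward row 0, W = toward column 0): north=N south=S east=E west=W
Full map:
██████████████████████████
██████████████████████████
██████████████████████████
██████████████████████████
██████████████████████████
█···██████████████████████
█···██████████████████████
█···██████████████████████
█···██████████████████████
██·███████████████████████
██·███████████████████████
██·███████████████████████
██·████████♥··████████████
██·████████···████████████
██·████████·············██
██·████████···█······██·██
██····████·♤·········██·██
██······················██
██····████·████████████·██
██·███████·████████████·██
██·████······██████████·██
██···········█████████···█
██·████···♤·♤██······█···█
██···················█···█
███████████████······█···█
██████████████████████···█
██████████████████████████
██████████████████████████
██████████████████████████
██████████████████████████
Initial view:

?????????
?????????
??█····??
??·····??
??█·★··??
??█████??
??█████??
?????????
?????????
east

?????????
?????????
?█·····??
?······??
?█··★··??
?██████??
?██████??
?????????
?????????

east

?????????
?????????
█······??
·······??
█···★··??
███████??
███████??
?????????
?????????

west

?????????
?????????
?█······?
?·······?
?█··★···?
?███████?
?███████?
?????????
?????????

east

?????????
?????????
█······??
·······??
█···★··??
███████??
███████??
?????????
?????????

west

?????????
?????????
?█······?
?·······?
?█··★···?
?███████?
?███████?
?????????
?????????

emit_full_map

█······
·······
█··★···
███████
███████

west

?????????
?????????
??█······
??·······
??█·★····
??███████
??███████
?????????
?????????

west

?????????
?????????
??██·····
??·······
??██★····
??███████
??███████
?????????
?????????

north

?????????
?????????
??█████??
??██·····
??··★····
??██·····
??███████
??███████
?????????

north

?????????
?????????
??█████??
??█████??
??██★····
??·······
??██·····
??███████
??███████

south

?????????
??█████??
??█████??
??██·····
??··★····
??██·····
??███████
??███████
?????????

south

??█████??
??█████??
??██·····
??·······
??██★····
??███████
??███████
?????????
?????????

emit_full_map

█████???
█████???
██······
········
██★·····
████████
████████

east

?█████???
?█████???
?██······
?········
?██·★····
?████████
?████████
?????????
?????????

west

??█████??
??█████??
??██·····
??·······
??██★····
??███████
??███████
?????????
?????????

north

?????????
??█████??
??█████??
??██·····
??··★····
??██·····
??███████
??███████
?????????

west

?????????
???█████?
??·█████?
??♤██····
??··★····
??███····
??███████
???██████
?????????

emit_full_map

?█████???
·█████???
♤██······
··★······
███······
█████████
?████████

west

?????????
????█████
??··█████
??·♤██···
??··★····
??████···
??███████
????█████
?????????

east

?????????
???█████?
?··█████?
?·♤██····
?···★····
?████····
?████████
???██████
?????????

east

?????????
??█████??
··█████??
·♤██·····
····★····
████·····
█████████
??███████
?????????

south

??█████??
··█████??
·♤██·····
·········
████★····
█████████
??███████
?????????
?????????

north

?????????
??█████??
··█████??
·♤██·····
····★····
████·····
█████████
??███████
?????????

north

?????????
?????????
??█████??
··█████??
·♤██★····
·········
████·····
█████████
??███████

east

?????????
?????????
?██████??
·██████??
♤██·★····
·········
███······
█████████
?████████

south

?????????
?██████??
·██████??
♤██······
····★····
███······
█████████
?████████
?????????

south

?██████??
·██████??
♤██······
·········
███·★····
█████████
?████████
?????????
?????????

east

██████???
██████???
██······?
········?
██··★···?
████████?
████████?
?????????
?????????

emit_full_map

??██████??
··██████??
·♤██······
··········
████··★···
██████████
??████████


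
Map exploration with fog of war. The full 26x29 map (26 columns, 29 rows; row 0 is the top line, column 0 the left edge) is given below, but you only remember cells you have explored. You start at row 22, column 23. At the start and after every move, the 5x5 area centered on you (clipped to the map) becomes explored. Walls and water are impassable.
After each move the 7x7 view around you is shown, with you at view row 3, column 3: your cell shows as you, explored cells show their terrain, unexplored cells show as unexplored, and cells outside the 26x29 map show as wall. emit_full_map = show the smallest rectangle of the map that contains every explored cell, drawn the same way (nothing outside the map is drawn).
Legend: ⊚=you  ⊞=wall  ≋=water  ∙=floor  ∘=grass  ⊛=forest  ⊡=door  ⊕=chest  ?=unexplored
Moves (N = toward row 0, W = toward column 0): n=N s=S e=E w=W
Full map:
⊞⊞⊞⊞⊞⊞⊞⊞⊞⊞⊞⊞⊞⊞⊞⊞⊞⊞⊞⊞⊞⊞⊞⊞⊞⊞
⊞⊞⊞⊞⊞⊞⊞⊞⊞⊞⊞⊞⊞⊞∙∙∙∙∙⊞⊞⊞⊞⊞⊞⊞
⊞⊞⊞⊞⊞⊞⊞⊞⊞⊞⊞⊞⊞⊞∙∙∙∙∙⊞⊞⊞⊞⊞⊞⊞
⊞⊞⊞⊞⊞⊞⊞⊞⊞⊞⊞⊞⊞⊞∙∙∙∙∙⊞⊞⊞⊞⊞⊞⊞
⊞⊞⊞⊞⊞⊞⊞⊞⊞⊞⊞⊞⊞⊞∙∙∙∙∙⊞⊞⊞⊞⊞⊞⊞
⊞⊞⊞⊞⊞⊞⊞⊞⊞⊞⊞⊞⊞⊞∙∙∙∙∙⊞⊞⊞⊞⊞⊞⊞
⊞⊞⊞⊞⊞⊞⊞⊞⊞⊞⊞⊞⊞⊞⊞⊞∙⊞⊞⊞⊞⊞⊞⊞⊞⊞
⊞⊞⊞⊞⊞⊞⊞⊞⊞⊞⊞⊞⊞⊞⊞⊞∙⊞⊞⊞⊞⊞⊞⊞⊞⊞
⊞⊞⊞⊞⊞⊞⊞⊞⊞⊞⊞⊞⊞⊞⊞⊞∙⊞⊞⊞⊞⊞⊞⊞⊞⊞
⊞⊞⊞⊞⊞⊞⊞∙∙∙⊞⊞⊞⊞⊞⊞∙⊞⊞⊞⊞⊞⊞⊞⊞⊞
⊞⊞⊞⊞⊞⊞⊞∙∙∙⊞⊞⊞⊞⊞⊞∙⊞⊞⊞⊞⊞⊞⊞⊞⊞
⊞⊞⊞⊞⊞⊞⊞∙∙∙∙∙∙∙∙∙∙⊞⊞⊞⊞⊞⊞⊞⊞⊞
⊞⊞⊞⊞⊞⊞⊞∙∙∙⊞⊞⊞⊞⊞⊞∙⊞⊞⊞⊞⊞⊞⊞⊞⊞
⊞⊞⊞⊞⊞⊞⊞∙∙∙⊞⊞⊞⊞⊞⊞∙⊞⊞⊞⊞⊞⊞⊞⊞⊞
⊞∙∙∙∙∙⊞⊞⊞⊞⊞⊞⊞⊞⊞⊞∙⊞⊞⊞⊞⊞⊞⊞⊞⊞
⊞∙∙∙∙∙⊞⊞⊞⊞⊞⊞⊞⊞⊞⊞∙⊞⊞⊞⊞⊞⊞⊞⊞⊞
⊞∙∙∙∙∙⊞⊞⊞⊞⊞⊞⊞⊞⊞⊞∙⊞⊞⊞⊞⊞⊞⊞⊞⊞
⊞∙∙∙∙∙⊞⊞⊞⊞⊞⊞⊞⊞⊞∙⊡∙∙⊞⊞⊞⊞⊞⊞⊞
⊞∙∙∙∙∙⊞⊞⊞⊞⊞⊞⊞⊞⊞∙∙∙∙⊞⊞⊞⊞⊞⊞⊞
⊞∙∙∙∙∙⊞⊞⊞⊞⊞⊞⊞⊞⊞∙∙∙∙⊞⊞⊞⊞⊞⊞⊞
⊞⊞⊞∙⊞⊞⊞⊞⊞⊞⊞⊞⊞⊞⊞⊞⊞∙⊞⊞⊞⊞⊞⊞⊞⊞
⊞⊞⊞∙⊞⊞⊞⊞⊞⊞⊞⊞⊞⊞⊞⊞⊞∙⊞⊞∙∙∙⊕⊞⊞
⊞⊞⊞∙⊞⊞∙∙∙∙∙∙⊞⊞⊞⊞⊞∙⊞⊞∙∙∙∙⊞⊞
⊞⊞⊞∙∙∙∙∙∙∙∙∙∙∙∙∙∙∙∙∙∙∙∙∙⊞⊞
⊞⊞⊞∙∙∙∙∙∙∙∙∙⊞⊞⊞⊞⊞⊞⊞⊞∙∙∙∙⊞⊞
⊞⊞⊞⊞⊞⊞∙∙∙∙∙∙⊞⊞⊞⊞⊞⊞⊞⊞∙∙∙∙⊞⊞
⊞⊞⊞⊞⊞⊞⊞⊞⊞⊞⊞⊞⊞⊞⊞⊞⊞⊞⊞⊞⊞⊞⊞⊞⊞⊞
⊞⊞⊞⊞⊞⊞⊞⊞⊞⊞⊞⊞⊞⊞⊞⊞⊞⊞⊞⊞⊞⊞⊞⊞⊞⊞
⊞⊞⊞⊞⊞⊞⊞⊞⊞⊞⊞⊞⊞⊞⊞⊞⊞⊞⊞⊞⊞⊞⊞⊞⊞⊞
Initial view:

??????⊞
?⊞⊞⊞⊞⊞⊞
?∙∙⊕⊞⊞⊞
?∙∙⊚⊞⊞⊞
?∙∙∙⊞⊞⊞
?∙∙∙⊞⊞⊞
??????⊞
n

??????⊞
?⊞⊞⊞⊞⊞⊞
?⊞⊞⊞⊞⊞⊞
?∙∙⊚⊞⊞⊞
?∙∙∙⊞⊞⊞
?∙∙∙⊞⊞⊞
?∙∙∙⊞⊞⊞

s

?⊞⊞⊞⊞⊞⊞
?⊞⊞⊞⊞⊞⊞
?∙∙⊕⊞⊞⊞
?∙∙⊚⊞⊞⊞
?∙∙∙⊞⊞⊞
?∙∙∙⊞⊞⊞
??????⊞

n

??????⊞
?⊞⊞⊞⊞⊞⊞
?⊞⊞⊞⊞⊞⊞
?∙∙⊚⊞⊞⊞
?∙∙∙⊞⊞⊞
?∙∙∙⊞⊞⊞
?∙∙∙⊞⊞⊞

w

???????
?⊞⊞⊞⊞⊞⊞
?⊞⊞⊞⊞⊞⊞
?∙∙⊚⊕⊞⊞
?∙∙∙∙⊞⊞
?∙∙∙∙⊞⊞
??∙∙∙⊞⊞

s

?⊞⊞⊞⊞⊞⊞
?⊞⊞⊞⊞⊞⊞
?∙∙∙⊕⊞⊞
?∙∙⊚∙⊞⊞
?∙∙∙∙⊞⊞
?∙∙∙∙⊞⊞
???????

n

???????
?⊞⊞⊞⊞⊞⊞
?⊞⊞⊞⊞⊞⊞
?∙∙⊚⊕⊞⊞
?∙∙∙∙⊞⊞
?∙∙∙∙⊞⊞
?∙∙∙∙⊞⊞

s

?⊞⊞⊞⊞⊞⊞
?⊞⊞⊞⊞⊞⊞
?∙∙∙⊕⊞⊞
?∙∙⊚∙⊞⊞
?∙∙∙∙⊞⊞
?∙∙∙∙⊞⊞
???????

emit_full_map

⊞⊞⊞⊞⊞⊞
⊞⊞⊞⊞⊞⊞
∙∙∙⊕⊞⊞
∙∙⊚∙⊞⊞
∙∙∙∙⊞⊞
∙∙∙∙⊞⊞

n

???????
?⊞⊞⊞⊞⊞⊞
?⊞⊞⊞⊞⊞⊞
?∙∙⊚⊕⊞⊞
?∙∙∙∙⊞⊞
?∙∙∙∙⊞⊞
?∙∙∙∙⊞⊞


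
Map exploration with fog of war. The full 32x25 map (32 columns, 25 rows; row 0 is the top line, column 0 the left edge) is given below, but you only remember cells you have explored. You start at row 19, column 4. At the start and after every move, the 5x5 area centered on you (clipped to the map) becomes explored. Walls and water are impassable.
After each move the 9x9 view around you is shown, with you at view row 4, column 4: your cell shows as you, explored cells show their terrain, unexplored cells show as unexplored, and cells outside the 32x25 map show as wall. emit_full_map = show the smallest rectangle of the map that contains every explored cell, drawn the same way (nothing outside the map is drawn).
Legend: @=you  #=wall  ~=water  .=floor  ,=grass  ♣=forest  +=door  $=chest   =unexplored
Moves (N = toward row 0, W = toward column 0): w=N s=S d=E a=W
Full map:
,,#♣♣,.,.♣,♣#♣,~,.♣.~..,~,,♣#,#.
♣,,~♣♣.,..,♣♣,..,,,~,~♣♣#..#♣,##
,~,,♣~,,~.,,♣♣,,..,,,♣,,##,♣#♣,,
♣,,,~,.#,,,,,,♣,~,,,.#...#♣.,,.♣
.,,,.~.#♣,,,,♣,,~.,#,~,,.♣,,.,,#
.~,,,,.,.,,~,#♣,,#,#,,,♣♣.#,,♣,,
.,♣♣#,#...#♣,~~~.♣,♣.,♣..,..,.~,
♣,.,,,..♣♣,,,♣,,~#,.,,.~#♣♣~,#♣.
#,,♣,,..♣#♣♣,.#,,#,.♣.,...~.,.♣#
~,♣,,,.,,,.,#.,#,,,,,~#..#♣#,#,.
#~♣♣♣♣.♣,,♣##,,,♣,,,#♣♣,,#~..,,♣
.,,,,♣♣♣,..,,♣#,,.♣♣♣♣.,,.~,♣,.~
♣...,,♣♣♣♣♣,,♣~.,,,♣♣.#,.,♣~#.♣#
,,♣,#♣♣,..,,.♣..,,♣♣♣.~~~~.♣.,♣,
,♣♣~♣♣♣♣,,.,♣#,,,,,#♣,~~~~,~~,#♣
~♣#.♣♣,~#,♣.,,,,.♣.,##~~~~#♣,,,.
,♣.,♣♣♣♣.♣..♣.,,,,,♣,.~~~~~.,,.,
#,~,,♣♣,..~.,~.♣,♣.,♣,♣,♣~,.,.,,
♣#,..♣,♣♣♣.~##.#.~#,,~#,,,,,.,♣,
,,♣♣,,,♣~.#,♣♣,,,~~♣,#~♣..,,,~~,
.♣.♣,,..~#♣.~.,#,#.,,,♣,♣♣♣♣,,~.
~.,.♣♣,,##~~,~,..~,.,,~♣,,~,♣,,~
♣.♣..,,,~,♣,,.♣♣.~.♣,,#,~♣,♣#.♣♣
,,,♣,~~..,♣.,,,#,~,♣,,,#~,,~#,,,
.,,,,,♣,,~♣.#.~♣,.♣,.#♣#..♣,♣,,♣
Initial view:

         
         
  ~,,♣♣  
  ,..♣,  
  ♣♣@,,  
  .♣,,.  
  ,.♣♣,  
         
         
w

         
         
  .,♣♣♣  
  ~,,♣♣  
  ,.@♣,  
  ♣♣,,,  
  .♣,,.  
  ,.♣♣,  
         

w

         
         
  #.♣♣,  
  .,♣♣♣  
  ~,@♣♣  
  ,..♣,  
  ♣♣,,,  
  .♣,,.  
  ,.♣♣,  

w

         
         
  ♣~♣♣♣  
  #.♣♣,  
  .,@♣♣  
  ~,,♣♣  
  ,..♣,  
  ♣♣,,,  
  .♣,,.  

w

         
         
  ♣,#♣♣  
  ♣~♣♣♣  
  #.@♣,  
  .,♣♣♣  
  ~,,♣♣  
  ,..♣,  
  ♣♣,,,  

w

         
         
  ..,,♣  
  ♣,#♣♣  
  ♣~@♣♣  
  #.♣♣,  
  .,♣♣♣  
  ~,,♣♣  
  ,..♣,  

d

         
         
 ..,,♣♣  
 ♣,#♣♣,  
 ♣~♣@♣♣  
 #.♣♣,~  
 .,♣♣♣♣  
 ~,,♣♣   
 ,..♣,   

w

         
         
  ,,♣♣♣  
 ..,,♣♣  
 ♣,#@♣,  
 ♣~♣♣♣♣  
 #.♣♣,~  
 .,♣♣♣♣  
 ~,,♣♣   

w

         
         
  ♣♣♣.♣  
  ,,♣♣♣  
 ..,@♣♣  
 ♣,#♣♣,  
 ♣~♣♣♣♣  
 #.♣♣,~  
 .,♣♣♣♣  

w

         
         
  ,,,.,  
  ♣♣♣.♣  
  ,,@♣♣  
 ..,,♣♣  
 ♣,#♣♣,  
 ♣~♣♣♣♣  
 #.♣♣,~  

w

         
         
  ♣,,..  
  ,,,.,  
  ♣♣@.♣  
  ,,♣♣♣  
 ..,,♣♣  
 ♣,#♣♣,  
 ♣~♣♣♣♣  

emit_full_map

 ♣,,..
 ,,,.,
 ♣♣@.♣
 ,,♣♣♣
..,,♣♣
♣,#♣♣,
♣~♣♣♣♣
#.♣♣,~
.,♣♣♣♣
~,,♣♣ 
,..♣, 
♣♣,,, 
.♣,,. 
,.♣♣, 

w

         
         
  ,,,..  
  ♣,,..  
  ,,@.,  
  ♣♣♣.♣  
  ,,♣♣♣  
 ..,,♣♣  
 ♣,#♣♣,  

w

         
         
  ♣#,#.  
  ,,,..  
  ♣,@..  
  ,,,.,  
  ♣♣♣.♣  
  ,,♣♣♣  
 ..,,♣♣  

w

         
         
  ,,,.,  
  ♣#,#.  
  ,,@..  
  ♣,,..  
  ,,,.,  
  ♣♣♣.♣  
  ,,♣♣♣  

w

         
         
  ,.~.#  
  ,,,.,  
  ♣#@#.  
  ,,,..  
  ♣,,..  
  ,,,.,  
  ♣♣♣.♣  

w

         
         
  ,~,.#  
  ,.~.#  
  ,,@.,  
  ♣#,#.  
  ,,,..  
  ♣,,..  
  ,,,.,  

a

         
         
  ,,~,.# 
  ,,.~.# 
  ,,@,., 
  ♣♣#,#. 
  .,,,.. 
   ♣,,.. 
   ,,,., 

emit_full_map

,,~,.#
,,.~.#
,,@,.,
♣♣#,#.
.,,,..
 ♣,,..
 ,,,.,
 ♣♣♣.♣
 ,,♣♣♣
..,,♣♣
♣,#♣♣,
♣~♣♣♣♣
#.♣♣,~
.,♣♣♣♣
~,,♣♣ 
,..♣, 
♣♣,,, 
.♣,,. 
,.♣♣, 

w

         
         
  ,,♣~,  
  ,,~,.# 
  ,,@~.# 
  ,,,,., 
  ♣♣#,#. 
  .,,,.. 
   ♣,,.. 

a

#        
#        
# ~,,♣~, 
# ,,,~,.#
# ,,@.~.#
# ~,,,,.,
# ,♣♣#,#.
#  .,,,..
#   ♣,,..

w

#########
#        
# ,,~♣♣  
# ~,,♣~, 
# ,,@~,.#
# ,,,.~.#
# ~,,,,.,
# ,♣♣#,#.
#  .,,,..

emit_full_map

,,~♣♣  
~,,♣~, 
,,@~,.#
,,,.~.#
~,,,,.,
,♣♣#,#.
 .,,,..
  ♣,,..
  ,,,.,
  ♣♣♣.♣
  ,,♣♣♣
 ..,,♣♣
 ♣,#♣♣,
 ♣~♣♣♣♣
 #.♣♣,~
 .,♣♣♣♣
 ~,,♣♣ 
 ,..♣, 
 ♣♣,,, 
 .♣,,. 
 ,.♣♣, 


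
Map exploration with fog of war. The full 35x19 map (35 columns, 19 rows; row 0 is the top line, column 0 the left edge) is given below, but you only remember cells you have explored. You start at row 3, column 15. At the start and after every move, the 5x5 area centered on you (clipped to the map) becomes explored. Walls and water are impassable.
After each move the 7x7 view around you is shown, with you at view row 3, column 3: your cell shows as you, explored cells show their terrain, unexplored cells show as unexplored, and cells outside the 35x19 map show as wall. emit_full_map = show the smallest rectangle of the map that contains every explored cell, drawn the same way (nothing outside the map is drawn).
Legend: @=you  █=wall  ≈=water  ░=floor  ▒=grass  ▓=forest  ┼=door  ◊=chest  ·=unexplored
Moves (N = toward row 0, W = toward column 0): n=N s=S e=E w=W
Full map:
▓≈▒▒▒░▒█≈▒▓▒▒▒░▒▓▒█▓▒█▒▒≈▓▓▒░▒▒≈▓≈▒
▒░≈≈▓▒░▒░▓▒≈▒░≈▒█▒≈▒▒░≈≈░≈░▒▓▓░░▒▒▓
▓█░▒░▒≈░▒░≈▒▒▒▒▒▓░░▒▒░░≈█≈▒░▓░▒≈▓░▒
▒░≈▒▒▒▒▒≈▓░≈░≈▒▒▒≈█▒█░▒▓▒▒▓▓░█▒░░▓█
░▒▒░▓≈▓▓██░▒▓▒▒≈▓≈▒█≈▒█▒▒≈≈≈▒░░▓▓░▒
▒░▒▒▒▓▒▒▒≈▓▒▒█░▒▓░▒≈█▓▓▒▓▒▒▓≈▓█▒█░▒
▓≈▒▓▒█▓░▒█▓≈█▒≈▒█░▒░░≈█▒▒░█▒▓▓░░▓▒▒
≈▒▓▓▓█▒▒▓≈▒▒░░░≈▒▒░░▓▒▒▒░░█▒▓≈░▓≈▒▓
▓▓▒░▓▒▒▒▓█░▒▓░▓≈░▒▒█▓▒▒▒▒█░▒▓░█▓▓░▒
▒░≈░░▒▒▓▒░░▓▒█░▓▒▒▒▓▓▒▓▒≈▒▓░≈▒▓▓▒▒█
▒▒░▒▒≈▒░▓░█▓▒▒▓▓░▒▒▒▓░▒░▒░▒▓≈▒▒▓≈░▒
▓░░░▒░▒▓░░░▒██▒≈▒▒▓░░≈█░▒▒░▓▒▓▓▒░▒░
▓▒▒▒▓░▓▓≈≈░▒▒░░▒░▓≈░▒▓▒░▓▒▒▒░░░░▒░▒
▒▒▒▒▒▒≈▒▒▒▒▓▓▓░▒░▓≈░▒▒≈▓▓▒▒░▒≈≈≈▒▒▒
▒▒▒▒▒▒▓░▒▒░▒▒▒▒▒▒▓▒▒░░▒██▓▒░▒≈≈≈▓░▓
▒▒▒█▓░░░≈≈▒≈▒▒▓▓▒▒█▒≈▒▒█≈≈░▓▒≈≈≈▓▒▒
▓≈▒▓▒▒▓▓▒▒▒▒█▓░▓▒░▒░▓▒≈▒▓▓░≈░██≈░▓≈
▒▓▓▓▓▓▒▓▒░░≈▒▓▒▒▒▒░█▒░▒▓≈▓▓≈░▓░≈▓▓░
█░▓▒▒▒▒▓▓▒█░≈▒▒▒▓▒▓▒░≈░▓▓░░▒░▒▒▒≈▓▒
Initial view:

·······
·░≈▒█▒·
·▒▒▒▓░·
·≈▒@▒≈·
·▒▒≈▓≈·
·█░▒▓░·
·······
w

·······
·▒░≈▒█▒
·▒▒▒▒▓░
·░≈@▒▒≈
·▓▒▒≈▓≈
·▒█░▒▓░
·······

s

·▒░≈▒█▒
·▒▒▒▒▓░
·░≈▒▒▒≈
·▓▒@≈▓≈
·▒█░▒▓░
·█▒≈▒█·
·······

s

·▒▒▒▒▓░
·░≈▒▒▒≈
·▓▒▒≈▓≈
·▒█@▒▓░
·█▒≈▒█·
·░░░≈▒·
·······

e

▒▒▒▒▓░·
░≈▒▒▒≈·
▓▒▒≈▓≈·
▒█░@▓░·
█▒≈▒█░·
░░░≈▒▒·
·······

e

▒▒▒▓░··
≈▒▒▒≈█·
▒▒≈▓≈▒·
█░▒@░▒·
▒≈▒█░▒·
░░≈▒▒░·
·······

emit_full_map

▒░≈▒█▒·
▒▒▒▒▓░·
░≈▒▒▒≈█
▓▒▒≈▓≈▒
▒█░▒@░▒
█▒≈▒█░▒
░░░≈▒▒░

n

░≈▒█▒··
▒▒▒▓░░·
≈▒▒▒≈█·
▒▒≈@≈▒·
█░▒▓░▒·
▒≈▒█░▒·
░░≈▒▒░·

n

·······
░≈▒█▒≈·
▒▒▒▓░░·
≈▒▒@≈█·
▒▒≈▓≈▒·
█░▒▓░▒·
▒≈▒█░▒·

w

·······
▒░≈▒█▒≈
▒▒▒▒▓░░
░≈▒@▒≈█
▓▒▒≈▓≈▒
▒█░▒▓░▒
█▒≈▒█░▒

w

·······
·▒░≈▒█▒
·▒▒▒▒▓░
·░≈@▒▒≈
·▓▒▒≈▓≈
·▒█░▒▓░
·█▒≈▒█░

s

·▒░≈▒█▒
·▒▒▒▒▓░
·░≈▒▒▒≈
·▓▒@≈▓≈
·▒█░▒▓░
·█▒≈▒█░
·░░░≈▒▒

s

·▒▒▒▒▓░
·░≈▒▒▒≈
·▓▒▒≈▓≈
·▒█@▒▓░
·█▒≈▒█░
·░░░≈▒▒
·······

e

▒▒▒▒▓░░
░≈▒▒▒≈█
▓▒▒≈▓≈▒
▒█░@▓░▒
█▒≈▒█░▒
░░░≈▒▒░
·······

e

▒▒▒▓░░·
≈▒▒▒≈█·
▒▒≈▓≈▒·
█░▒@░▒·
▒≈▒█░▒·
░░≈▒▒░·
·······

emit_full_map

▒░≈▒█▒≈
▒▒▒▒▓░░
░≈▒▒▒≈█
▓▒▒≈▓≈▒
▒█░▒@░▒
█▒≈▒█░▒
░░░≈▒▒░

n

░≈▒█▒≈·
▒▒▒▓░░·
≈▒▒▒≈█·
▒▒≈@≈▒·
█░▒▓░▒·
▒≈▒█░▒·
░░≈▒▒░·

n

·······
░≈▒█▒≈·
▒▒▒▓░░·
≈▒▒@≈█·
▒▒≈▓≈▒·
█░▒▓░▒·
▒≈▒█░▒·

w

·······
▒░≈▒█▒≈
▒▒▒▒▓░░
░≈▒@▒≈█
▓▒▒≈▓≈▒
▒█░▒▓░▒
█▒≈▒█░▒

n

███████
·▒░▒▓▒·
▒░≈▒█▒≈
▒▒▒@▓░░
░≈▒▒▒≈█
▓▒▒≈▓≈▒
▒█░▒▓░▒

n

███████
███████
·▒░▒▓▒·
▒░≈@█▒≈
▒▒▒▒▓░░
░≈▒▒▒≈█
▓▒▒≈▓≈▒

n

███████
███████
███████
·▒░@▓▒·
▒░≈▒█▒≈
▒▒▒▒▓░░
░≈▒▒▒≈█

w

███████
███████
███████
·▒▒@▒▓▒
·▒░≈▒█▒
·▒▒▒▒▓░
·░≈▒▒▒≈

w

███████
███████
███████
·▒▒@░▒▓
·≈▒░≈▒█
·▒▒▒▒▒▓
··░≈▒▒▒

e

███████
███████
███████
▒▒▒@▒▓▒
≈▒░≈▒█▒
▒▒▒▒▒▓░
·░≈▒▒▒≈

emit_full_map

▒▒▒@▒▓▒·
≈▒░≈▒█▒≈
▒▒▒▒▒▓░░
·░≈▒▒▒≈█
·▓▒▒≈▓≈▒
·▒█░▒▓░▒
·█▒≈▒█░▒
·░░░≈▒▒░

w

███████
███████
███████
·▒▒@░▒▓
·≈▒░≈▒█
·▒▒▒▒▒▓
··░≈▒▒▒

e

███████
███████
███████
▒▒▒@▒▓▒
≈▒░≈▒█▒
▒▒▒▒▒▓░
·░≈▒▒▒≈

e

███████
███████
███████
▒▒░@▓▒·
▒░≈▒█▒≈
▒▒▒▒▓░░
░≈▒▒▒≈█


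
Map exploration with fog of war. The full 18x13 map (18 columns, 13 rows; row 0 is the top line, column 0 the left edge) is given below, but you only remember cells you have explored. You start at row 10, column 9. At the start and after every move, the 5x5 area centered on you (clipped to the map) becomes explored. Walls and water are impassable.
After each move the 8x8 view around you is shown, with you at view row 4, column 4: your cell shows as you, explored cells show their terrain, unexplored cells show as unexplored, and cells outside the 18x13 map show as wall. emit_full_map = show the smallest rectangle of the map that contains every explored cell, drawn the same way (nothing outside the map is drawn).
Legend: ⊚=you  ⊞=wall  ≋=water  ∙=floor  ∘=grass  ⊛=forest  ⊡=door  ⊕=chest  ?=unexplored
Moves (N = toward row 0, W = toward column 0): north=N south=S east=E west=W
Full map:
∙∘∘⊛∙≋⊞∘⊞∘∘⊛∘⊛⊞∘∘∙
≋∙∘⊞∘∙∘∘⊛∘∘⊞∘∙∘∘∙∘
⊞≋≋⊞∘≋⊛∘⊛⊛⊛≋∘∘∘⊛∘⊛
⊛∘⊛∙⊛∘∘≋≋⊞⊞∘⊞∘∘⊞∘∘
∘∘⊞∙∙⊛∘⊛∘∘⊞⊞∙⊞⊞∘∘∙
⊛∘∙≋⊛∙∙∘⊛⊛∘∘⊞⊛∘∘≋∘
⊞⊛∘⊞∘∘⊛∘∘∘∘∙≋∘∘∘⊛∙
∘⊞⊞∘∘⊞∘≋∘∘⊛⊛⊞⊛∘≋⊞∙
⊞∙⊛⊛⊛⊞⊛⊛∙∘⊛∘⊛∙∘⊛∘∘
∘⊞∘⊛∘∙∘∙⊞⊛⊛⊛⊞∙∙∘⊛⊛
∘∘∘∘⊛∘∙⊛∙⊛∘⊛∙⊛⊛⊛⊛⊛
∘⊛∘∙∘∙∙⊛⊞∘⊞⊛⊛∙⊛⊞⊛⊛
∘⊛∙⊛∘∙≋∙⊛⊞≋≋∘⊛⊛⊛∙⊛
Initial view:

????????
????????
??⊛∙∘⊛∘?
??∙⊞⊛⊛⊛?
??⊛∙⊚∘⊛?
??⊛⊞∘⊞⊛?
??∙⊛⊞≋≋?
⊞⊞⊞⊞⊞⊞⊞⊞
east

????????
????????
?⊛∙∘⊛∘⊛?
?∙⊞⊛⊛⊛⊞?
?⊛∙⊛⊚⊛∙?
?⊛⊞∘⊞⊛⊛?
?∙⊛⊞≋≋∘?
⊞⊞⊞⊞⊞⊞⊞⊞

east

????????
????????
⊛∙∘⊛∘⊛∙?
∙⊞⊛⊛⊛⊞∙?
⊛∙⊛∘⊚∙⊛?
⊛⊞∘⊞⊛⊛∙?
∙⊛⊞≋≋∘⊛?
⊞⊞⊞⊞⊞⊞⊞⊞

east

????????
????????
∙∘⊛∘⊛∙∘?
⊞⊛⊛⊛⊞∙∙?
∙⊛∘⊛⊚⊛⊛?
⊞∘⊞⊛⊛∙⊛?
⊛⊞≋≋∘⊛⊛?
⊞⊞⊞⊞⊞⊞⊞⊞

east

????????
????????
∘⊛∘⊛∙∘⊛?
⊛⊛⊛⊞∙∙∘?
⊛∘⊛∙⊚⊛⊛?
∘⊞⊛⊛∙⊛⊞?
⊞≋≋∘⊛⊛⊛?
⊞⊞⊞⊞⊞⊞⊞⊞

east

????????
????????
⊛∘⊛∙∘⊛∘?
⊛⊛⊞∙∙∘⊛?
∘⊛∙⊛⊚⊛⊛?
⊞⊛⊛∙⊛⊞⊛?
≋≋∘⊛⊛⊛∙?
⊞⊞⊞⊞⊞⊞⊞⊞

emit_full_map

⊛∙∘⊛∘⊛∙∘⊛∘
∙⊞⊛⊛⊛⊞∙∙∘⊛
⊛∙⊛∘⊛∙⊛⊚⊛⊛
⊛⊞∘⊞⊛⊛∙⊛⊞⊛
∙⊛⊞≋≋∘⊛⊛⊛∙

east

???????⊞
???????⊞
∘⊛∙∘⊛∘∘⊞
⊛⊞∙∙∘⊛⊛⊞
⊛∙⊛⊛⊚⊛⊛⊞
⊛⊛∙⊛⊞⊛⊛⊞
≋∘⊛⊛⊛∙⊛⊞
⊞⊞⊞⊞⊞⊞⊞⊞

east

??????⊞⊞
??????⊞⊞
⊛∙∘⊛∘∘⊞⊞
⊞∙∙∘⊛⊛⊞⊞
∙⊛⊛⊛⊚⊛⊞⊞
⊛∙⊛⊞⊛⊛⊞⊞
∘⊛⊛⊛∙⊛⊞⊞
⊞⊞⊞⊞⊞⊞⊞⊞

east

?????⊞⊞⊞
?????⊞⊞⊞
∙∘⊛∘∘⊞⊞⊞
∙∙∘⊛⊛⊞⊞⊞
⊛⊛⊛⊛⊚⊞⊞⊞
∙⊛⊞⊛⊛⊞⊞⊞
⊛⊛⊛∙⊛⊞⊞⊞
⊞⊞⊞⊞⊞⊞⊞⊞

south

?????⊞⊞⊞
∙∘⊛∘∘⊞⊞⊞
∙∙∘⊛⊛⊞⊞⊞
⊛⊛⊛⊛⊛⊞⊞⊞
∙⊛⊞⊛⊚⊞⊞⊞
⊛⊛⊛∙⊛⊞⊞⊞
⊞⊞⊞⊞⊞⊞⊞⊞
⊞⊞⊞⊞⊞⊞⊞⊞

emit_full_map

⊛∙∘⊛∘⊛∙∘⊛∘∘
∙⊞⊛⊛⊛⊞∙∙∘⊛⊛
⊛∙⊛∘⊛∙⊛⊛⊛⊛⊛
⊛⊞∘⊞⊛⊛∙⊛⊞⊛⊚
∙⊛⊞≋≋∘⊛⊛⊛∙⊛


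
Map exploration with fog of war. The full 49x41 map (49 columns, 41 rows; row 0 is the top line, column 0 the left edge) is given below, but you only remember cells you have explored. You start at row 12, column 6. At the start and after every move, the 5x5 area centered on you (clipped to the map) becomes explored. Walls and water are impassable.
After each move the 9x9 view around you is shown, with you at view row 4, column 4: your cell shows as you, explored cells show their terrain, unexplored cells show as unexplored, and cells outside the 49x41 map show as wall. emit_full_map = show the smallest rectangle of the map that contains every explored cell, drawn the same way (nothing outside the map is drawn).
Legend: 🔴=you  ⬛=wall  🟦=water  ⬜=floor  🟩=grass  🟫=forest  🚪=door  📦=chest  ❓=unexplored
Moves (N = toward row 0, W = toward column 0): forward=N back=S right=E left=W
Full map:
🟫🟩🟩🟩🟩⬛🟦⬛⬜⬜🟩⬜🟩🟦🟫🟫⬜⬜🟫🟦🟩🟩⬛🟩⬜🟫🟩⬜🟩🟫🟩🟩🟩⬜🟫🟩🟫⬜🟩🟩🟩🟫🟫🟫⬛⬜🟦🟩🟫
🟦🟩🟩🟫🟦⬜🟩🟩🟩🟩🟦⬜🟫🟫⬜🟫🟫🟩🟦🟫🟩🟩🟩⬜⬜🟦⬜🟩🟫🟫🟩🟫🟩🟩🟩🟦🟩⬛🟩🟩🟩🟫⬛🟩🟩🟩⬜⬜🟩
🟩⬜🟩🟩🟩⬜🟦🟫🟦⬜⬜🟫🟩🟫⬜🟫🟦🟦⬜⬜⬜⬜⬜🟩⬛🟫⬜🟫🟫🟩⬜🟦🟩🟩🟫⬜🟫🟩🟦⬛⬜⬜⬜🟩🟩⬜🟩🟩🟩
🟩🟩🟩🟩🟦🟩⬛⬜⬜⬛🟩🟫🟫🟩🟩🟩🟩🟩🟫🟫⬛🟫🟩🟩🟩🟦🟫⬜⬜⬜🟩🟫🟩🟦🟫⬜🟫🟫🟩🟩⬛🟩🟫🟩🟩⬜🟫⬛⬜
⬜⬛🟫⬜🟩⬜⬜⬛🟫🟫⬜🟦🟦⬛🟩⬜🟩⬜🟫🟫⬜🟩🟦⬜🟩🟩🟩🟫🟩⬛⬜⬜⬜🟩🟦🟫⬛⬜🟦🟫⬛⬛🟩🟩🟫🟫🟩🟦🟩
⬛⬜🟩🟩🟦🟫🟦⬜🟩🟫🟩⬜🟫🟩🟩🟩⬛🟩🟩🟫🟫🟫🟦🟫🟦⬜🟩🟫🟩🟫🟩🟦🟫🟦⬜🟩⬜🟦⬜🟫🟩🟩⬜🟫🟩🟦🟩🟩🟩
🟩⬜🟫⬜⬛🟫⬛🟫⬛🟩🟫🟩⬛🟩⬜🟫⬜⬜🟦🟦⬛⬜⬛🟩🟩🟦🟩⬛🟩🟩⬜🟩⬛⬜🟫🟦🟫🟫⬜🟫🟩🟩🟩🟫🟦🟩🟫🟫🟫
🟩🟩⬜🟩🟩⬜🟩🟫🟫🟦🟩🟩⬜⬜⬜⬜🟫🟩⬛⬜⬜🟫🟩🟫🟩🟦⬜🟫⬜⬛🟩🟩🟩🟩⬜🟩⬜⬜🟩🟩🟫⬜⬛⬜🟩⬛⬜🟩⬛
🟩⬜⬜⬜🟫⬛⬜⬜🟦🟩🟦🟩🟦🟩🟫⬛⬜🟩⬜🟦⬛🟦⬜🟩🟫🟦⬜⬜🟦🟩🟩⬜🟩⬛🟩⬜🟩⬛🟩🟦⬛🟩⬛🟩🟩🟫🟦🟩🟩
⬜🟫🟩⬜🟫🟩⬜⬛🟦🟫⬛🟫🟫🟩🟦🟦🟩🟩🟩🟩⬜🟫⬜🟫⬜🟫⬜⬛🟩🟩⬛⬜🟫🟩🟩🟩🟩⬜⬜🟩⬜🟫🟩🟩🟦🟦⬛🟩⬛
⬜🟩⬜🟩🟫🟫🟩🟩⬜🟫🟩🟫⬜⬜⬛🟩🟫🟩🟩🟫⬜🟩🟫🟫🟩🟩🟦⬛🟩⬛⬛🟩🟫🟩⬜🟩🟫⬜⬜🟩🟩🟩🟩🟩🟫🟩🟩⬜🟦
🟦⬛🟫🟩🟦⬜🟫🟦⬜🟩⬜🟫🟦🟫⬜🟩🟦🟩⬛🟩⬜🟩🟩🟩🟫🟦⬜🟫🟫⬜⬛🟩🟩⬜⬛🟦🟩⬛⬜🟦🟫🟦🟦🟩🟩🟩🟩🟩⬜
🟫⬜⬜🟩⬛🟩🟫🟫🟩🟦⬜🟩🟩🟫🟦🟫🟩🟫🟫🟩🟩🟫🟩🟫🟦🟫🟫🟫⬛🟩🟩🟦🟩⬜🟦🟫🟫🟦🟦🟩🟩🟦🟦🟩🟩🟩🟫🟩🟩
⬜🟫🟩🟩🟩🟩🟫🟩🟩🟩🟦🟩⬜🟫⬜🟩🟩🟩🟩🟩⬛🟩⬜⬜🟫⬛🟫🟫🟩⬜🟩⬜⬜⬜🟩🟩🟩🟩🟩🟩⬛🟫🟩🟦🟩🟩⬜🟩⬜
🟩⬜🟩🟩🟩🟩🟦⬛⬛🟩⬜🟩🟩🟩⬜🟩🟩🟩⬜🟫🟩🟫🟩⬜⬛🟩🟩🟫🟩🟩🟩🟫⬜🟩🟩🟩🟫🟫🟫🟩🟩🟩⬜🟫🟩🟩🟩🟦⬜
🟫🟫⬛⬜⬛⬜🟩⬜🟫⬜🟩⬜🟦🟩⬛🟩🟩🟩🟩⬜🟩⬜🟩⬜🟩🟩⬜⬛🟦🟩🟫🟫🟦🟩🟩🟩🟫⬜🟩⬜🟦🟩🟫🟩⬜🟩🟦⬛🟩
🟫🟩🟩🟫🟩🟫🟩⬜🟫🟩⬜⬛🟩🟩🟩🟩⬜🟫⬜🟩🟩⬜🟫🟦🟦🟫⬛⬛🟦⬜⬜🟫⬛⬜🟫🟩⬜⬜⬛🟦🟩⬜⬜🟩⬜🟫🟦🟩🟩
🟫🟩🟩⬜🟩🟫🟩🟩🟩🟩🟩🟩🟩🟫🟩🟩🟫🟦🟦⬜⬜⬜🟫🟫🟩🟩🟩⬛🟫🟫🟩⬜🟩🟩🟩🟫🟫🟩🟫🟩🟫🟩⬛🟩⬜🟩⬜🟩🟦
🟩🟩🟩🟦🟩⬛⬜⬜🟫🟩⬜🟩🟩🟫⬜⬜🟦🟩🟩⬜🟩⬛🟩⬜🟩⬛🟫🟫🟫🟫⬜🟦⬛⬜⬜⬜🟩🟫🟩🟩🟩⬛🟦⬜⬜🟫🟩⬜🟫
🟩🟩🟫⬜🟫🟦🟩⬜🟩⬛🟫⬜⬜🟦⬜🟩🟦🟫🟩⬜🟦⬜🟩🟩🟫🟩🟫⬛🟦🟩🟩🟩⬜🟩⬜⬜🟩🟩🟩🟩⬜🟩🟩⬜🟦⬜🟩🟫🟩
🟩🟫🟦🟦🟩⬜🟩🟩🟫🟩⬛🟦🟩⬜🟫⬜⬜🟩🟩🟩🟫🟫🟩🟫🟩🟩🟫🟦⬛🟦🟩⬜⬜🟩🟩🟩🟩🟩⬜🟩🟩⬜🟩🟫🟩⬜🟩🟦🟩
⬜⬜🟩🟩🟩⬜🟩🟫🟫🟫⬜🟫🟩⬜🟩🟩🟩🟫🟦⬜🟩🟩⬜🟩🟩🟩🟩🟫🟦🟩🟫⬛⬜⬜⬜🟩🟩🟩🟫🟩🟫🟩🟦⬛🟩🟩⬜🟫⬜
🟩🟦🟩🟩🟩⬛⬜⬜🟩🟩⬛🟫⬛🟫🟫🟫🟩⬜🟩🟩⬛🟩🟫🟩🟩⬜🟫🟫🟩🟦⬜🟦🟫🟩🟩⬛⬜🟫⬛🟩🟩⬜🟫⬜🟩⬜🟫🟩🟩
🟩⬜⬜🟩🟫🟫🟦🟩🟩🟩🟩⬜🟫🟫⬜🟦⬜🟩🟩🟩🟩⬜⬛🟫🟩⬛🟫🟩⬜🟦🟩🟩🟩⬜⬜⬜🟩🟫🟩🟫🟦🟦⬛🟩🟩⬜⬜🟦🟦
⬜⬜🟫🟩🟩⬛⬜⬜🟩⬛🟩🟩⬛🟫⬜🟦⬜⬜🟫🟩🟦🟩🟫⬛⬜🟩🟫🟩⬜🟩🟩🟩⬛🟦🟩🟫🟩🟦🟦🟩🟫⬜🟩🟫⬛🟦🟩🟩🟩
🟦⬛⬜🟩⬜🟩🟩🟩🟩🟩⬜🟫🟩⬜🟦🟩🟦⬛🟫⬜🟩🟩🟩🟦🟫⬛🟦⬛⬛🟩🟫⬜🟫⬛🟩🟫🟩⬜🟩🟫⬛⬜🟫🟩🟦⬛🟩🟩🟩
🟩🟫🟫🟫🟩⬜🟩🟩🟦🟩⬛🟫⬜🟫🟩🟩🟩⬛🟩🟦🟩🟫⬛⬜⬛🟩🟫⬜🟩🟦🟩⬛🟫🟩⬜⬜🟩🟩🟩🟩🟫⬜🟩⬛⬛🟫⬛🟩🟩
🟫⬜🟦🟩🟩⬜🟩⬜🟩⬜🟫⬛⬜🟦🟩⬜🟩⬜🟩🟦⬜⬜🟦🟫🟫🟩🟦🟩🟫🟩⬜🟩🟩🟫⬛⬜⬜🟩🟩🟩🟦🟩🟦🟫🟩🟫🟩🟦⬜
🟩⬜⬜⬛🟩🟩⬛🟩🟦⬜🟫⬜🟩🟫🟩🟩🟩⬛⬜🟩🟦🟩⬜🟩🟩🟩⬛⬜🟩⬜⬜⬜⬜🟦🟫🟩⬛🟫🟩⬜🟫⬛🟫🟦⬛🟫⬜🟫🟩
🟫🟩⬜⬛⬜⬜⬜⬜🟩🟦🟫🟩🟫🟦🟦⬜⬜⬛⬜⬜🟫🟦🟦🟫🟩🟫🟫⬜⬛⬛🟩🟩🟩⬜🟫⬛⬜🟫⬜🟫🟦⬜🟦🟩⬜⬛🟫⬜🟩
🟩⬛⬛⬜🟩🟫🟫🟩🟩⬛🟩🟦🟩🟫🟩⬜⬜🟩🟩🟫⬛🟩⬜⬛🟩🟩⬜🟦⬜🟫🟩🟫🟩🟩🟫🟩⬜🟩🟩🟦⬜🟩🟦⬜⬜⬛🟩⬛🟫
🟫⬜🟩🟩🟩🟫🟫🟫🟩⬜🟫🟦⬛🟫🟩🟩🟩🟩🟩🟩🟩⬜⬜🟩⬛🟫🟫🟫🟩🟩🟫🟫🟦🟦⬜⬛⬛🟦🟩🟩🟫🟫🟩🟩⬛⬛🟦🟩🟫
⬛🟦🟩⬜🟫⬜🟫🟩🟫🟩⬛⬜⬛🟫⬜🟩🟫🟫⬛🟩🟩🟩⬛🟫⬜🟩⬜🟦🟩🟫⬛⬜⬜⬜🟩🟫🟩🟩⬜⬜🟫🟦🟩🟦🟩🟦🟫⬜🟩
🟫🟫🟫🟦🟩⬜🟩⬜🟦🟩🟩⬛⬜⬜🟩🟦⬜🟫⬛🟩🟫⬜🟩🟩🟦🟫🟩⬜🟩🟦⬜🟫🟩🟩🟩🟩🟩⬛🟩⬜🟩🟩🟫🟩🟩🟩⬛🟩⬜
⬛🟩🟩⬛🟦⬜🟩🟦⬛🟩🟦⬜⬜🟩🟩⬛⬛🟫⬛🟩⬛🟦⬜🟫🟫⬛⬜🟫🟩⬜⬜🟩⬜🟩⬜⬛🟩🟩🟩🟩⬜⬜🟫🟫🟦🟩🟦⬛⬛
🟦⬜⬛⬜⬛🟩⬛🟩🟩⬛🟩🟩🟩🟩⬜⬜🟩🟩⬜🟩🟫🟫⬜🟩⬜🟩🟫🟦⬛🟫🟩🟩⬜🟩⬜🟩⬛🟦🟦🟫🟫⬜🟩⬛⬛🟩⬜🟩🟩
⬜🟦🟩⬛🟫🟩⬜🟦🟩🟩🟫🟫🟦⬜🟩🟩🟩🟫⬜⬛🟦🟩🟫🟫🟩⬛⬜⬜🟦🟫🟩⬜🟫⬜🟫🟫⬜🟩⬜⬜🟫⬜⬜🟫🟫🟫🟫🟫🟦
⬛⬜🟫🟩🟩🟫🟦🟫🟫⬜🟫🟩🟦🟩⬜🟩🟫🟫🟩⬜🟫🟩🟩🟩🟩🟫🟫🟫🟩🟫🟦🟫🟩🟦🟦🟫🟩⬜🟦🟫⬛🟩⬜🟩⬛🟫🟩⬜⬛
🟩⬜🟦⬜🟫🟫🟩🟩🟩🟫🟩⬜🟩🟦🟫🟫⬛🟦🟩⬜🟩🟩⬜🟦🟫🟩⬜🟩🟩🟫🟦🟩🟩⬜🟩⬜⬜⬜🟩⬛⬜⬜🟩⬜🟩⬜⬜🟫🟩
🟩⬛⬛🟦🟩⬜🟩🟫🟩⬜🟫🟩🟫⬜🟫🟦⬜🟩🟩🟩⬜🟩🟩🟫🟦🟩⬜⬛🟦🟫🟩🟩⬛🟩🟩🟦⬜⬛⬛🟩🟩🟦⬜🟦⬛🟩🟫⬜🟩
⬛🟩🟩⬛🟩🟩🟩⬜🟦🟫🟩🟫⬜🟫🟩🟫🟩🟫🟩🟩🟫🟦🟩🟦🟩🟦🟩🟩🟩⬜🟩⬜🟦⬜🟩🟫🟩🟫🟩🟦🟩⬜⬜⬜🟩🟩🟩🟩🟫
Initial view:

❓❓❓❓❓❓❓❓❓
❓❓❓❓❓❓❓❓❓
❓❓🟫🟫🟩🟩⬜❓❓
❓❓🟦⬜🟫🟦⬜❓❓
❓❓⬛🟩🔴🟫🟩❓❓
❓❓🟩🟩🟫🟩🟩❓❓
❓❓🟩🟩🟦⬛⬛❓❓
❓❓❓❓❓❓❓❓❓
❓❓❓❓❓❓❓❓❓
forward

❓❓❓❓❓❓❓❓❓
❓❓❓❓❓❓❓❓❓
❓❓🟫🟩⬜⬛🟦❓❓
❓❓🟫🟫🟩🟩⬜❓❓
❓❓🟦⬜🔴🟦⬜❓❓
❓❓⬛🟩🟫🟫🟩❓❓
❓❓🟩🟩🟫🟩🟩❓❓
❓❓🟩🟩🟦⬛⬛❓❓
❓❓❓❓❓❓❓❓❓

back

❓❓❓❓❓❓❓❓❓
❓❓🟫🟩⬜⬛🟦❓❓
❓❓🟫🟫🟩🟩⬜❓❓
❓❓🟦⬜🟫🟦⬜❓❓
❓❓⬛🟩🔴🟫🟩❓❓
❓❓🟩🟩🟫🟩🟩❓❓
❓❓🟩🟩🟦⬛⬛❓❓
❓❓❓❓❓❓❓❓❓
❓❓❓❓❓❓❓❓❓

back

❓❓🟫🟩⬜⬛🟦❓❓
❓❓🟫🟫🟩🟩⬜❓❓
❓❓🟦⬜🟫🟦⬜❓❓
❓❓⬛🟩🟫🟫🟩❓❓
❓❓🟩🟩🔴🟩🟩❓❓
❓❓🟩🟩🟦⬛⬛❓❓
❓❓⬛⬜🟩⬜🟫❓❓
❓❓❓❓❓❓❓❓❓
❓❓❓❓❓❓❓❓❓

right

❓🟫🟩⬜⬛🟦❓❓❓
❓🟫🟫🟩🟩⬜❓❓❓
❓🟦⬜🟫🟦⬜🟩❓❓
❓⬛🟩🟫🟫🟩🟦❓❓
❓🟩🟩🟫🔴🟩🟩❓❓
❓🟩🟩🟦⬛⬛🟩❓❓
❓⬛⬜🟩⬜🟫⬜❓❓
❓❓❓❓❓❓❓❓❓
❓❓❓❓❓❓❓❓❓

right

🟫🟩⬜⬛🟦❓❓❓❓
🟫🟫🟩🟩⬜❓❓❓❓
🟦⬜🟫🟦⬜🟩⬜❓❓
⬛🟩🟫🟫🟩🟦⬜❓❓
🟩🟩🟫🟩🔴🟩🟦❓❓
🟩🟩🟦⬛⬛🟩⬜❓❓
⬛⬜🟩⬜🟫⬜🟩❓❓
❓❓❓❓❓❓❓❓❓
❓❓❓❓❓❓❓❓❓

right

🟩⬜⬛🟦❓❓❓❓❓
🟫🟩🟩⬜❓❓❓❓❓
⬜🟫🟦⬜🟩⬜🟫❓❓
🟩🟫🟫🟩🟦⬜🟩❓❓
🟩🟫🟩🟩🔴🟦🟩❓❓
🟩🟦⬛⬛🟩⬜🟩❓❓
⬜🟩⬜🟫⬜🟩⬜❓❓
❓❓❓❓❓❓❓❓❓
❓❓❓❓❓❓❓❓❓

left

🟫🟩⬜⬛🟦❓❓❓❓
🟫🟫🟩🟩⬜❓❓❓❓
🟦⬜🟫🟦⬜🟩⬜🟫❓
⬛🟩🟫🟫🟩🟦⬜🟩❓
🟩🟩🟫🟩🔴🟩🟦🟩❓
🟩🟩🟦⬛⬛🟩⬜🟩❓
⬛⬜🟩⬜🟫⬜🟩⬜❓
❓❓❓❓❓❓❓❓❓
❓❓❓❓❓❓❓❓❓

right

🟩⬜⬛🟦❓❓❓❓❓
🟫🟩🟩⬜❓❓❓❓❓
⬜🟫🟦⬜🟩⬜🟫❓❓
🟩🟫🟫🟩🟦⬜🟩❓❓
🟩🟫🟩🟩🔴🟦🟩❓❓
🟩🟦⬛⬛🟩⬜🟩❓❓
⬜🟩⬜🟫⬜🟩⬜❓❓
❓❓❓❓❓❓❓❓❓
❓❓❓❓❓❓❓❓❓

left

🟫🟩⬜⬛🟦❓❓❓❓
🟫🟫🟩🟩⬜❓❓❓❓
🟦⬜🟫🟦⬜🟩⬜🟫❓
⬛🟩🟫🟫🟩🟦⬜🟩❓
🟩🟩🟫🟩🔴🟩🟦🟩❓
🟩🟩🟦⬛⬛🟩⬜🟩❓
⬛⬜🟩⬜🟫⬜🟩⬜❓
❓❓❓❓❓❓❓❓❓
❓❓❓❓❓❓❓❓❓

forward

❓❓❓❓❓❓❓❓❓
🟫🟩⬜⬛🟦❓❓❓❓
🟫🟫🟩🟩⬜🟫🟩❓❓
🟦⬜🟫🟦⬜🟩⬜🟫❓
⬛🟩🟫🟫🔴🟦⬜🟩❓
🟩🟩🟫🟩🟩🟩🟦🟩❓
🟩🟩🟦⬛⬛🟩⬜🟩❓
⬛⬜🟩⬜🟫⬜🟩⬜❓
❓❓❓❓❓❓❓❓❓

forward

❓❓❓❓❓❓❓❓❓
❓❓❓❓❓❓❓❓❓
🟫🟩⬜⬛🟦🟫⬛❓❓
🟫🟫🟩🟩⬜🟫🟩❓❓
🟦⬜🟫🟦🔴🟩⬜🟫❓
⬛🟩🟫🟫🟩🟦⬜🟩❓
🟩🟩🟫🟩🟩🟩🟦🟩❓
🟩🟩🟦⬛⬛🟩⬜🟩❓
⬛⬜🟩⬜🟫⬜🟩⬜❓

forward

❓❓❓❓❓❓❓❓❓
❓❓❓❓❓❓❓❓❓
❓❓⬜⬜🟦🟩🟦❓❓
🟫🟩⬜⬛🟦🟫⬛❓❓
🟫🟫🟩🟩🔴🟫🟩❓❓
🟦⬜🟫🟦⬜🟩⬜🟫❓
⬛🟩🟫🟫🟩🟦⬜🟩❓
🟩🟩🟫🟩🟩🟩🟦🟩❓
🟩🟩🟦⬛⬛🟩⬜🟩❓

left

❓❓❓❓❓❓❓❓❓
❓❓❓❓❓❓❓❓❓
❓❓⬛⬜⬜🟦🟩🟦❓
❓🟫🟩⬜⬛🟦🟫⬛❓
❓🟫🟫🟩🔴⬜🟫🟩❓
❓🟦⬜🟫🟦⬜🟩⬜🟫
❓⬛🟩🟫🟫🟩🟦⬜🟩
❓🟩🟩🟫🟩🟩🟩🟦🟩
❓🟩🟩🟦⬛⬛🟩⬜🟩

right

❓❓❓❓❓❓❓❓❓
❓❓❓❓❓❓❓❓❓
❓⬛⬜⬜🟦🟩🟦❓❓
🟫🟩⬜⬛🟦🟫⬛❓❓
🟫🟫🟩🟩🔴🟫🟩❓❓
🟦⬜🟫🟦⬜🟩⬜🟫❓
⬛🟩🟫🟫🟩🟦⬜🟩❓
🟩🟩🟫🟩🟩🟩🟦🟩❓
🟩🟩🟦⬛⬛🟩⬜🟩❓

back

❓❓❓❓❓❓❓❓❓
❓⬛⬜⬜🟦🟩🟦❓❓
🟫🟩⬜⬛🟦🟫⬛❓❓
🟫🟫🟩🟩⬜🟫🟩❓❓
🟦⬜🟫🟦🔴🟩⬜🟫❓
⬛🟩🟫🟫🟩🟦⬜🟩❓
🟩🟩🟫🟩🟩🟩🟦🟩❓
🟩🟩🟦⬛⬛🟩⬜🟩❓
⬛⬜🟩⬜🟫⬜🟩⬜❓

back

❓⬛⬜⬜🟦🟩🟦❓❓
🟫🟩⬜⬛🟦🟫⬛❓❓
🟫🟫🟩🟩⬜🟫🟩❓❓
🟦⬜🟫🟦⬜🟩⬜🟫❓
⬛🟩🟫🟫🔴🟦⬜🟩❓
🟩🟩🟫🟩🟩🟩🟦🟩❓
🟩🟩🟦⬛⬛🟩⬜🟩❓
⬛⬜🟩⬜🟫⬜🟩⬜❓
❓❓❓❓❓❓❓❓❓

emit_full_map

❓⬛⬜⬜🟦🟩🟦❓
🟫🟩⬜⬛🟦🟫⬛❓
🟫🟫🟩🟩⬜🟫🟩❓
🟦⬜🟫🟦⬜🟩⬜🟫
⬛🟩🟫🟫🔴🟦⬜🟩
🟩🟩🟫🟩🟩🟩🟦🟩
🟩🟩🟦⬛⬛🟩⬜🟩
⬛⬜🟩⬜🟫⬜🟩⬜

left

❓❓⬛⬜⬜🟦🟩🟦❓
❓🟫🟩⬜⬛🟦🟫⬛❓
❓🟫🟫🟩🟩⬜🟫🟩❓
❓🟦⬜🟫🟦⬜🟩⬜🟫
❓⬛🟩🟫🔴🟩🟦⬜🟩
❓🟩🟩🟫🟩🟩🟩🟦🟩
❓🟩🟩🟦⬛⬛🟩⬜🟩
❓⬛⬜🟩⬜🟫⬜🟩⬜
❓❓❓❓❓❓❓❓❓

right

❓⬛⬜⬜🟦🟩🟦❓❓
🟫🟩⬜⬛🟦🟫⬛❓❓
🟫🟫🟩🟩⬜🟫🟩❓❓
🟦⬜🟫🟦⬜🟩⬜🟫❓
⬛🟩🟫🟫🔴🟦⬜🟩❓
🟩🟩🟫🟩🟩🟩🟦🟩❓
🟩🟩🟦⬛⬛🟩⬜🟩❓
⬛⬜🟩⬜🟫⬜🟩⬜❓
❓❓❓❓❓❓❓❓❓

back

🟫🟩⬜⬛🟦🟫⬛❓❓
🟫🟫🟩🟩⬜🟫🟩❓❓
🟦⬜🟫🟦⬜🟩⬜🟫❓
⬛🟩🟫🟫🟩🟦⬜🟩❓
🟩🟩🟫🟩🔴🟩🟦🟩❓
🟩🟩🟦⬛⬛🟩⬜🟩❓
⬛⬜🟩⬜🟫⬜🟩⬜❓
❓❓❓❓❓❓❓❓❓
❓❓❓❓❓❓❓❓❓

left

❓🟫🟩⬜⬛🟦🟫⬛❓
❓🟫🟫🟩🟩⬜🟫🟩❓
❓🟦⬜🟫🟦⬜🟩⬜🟫
❓⬛🟩🟫🟫🟩🟦⬜🟩
❓🟩🟩🟫🔴🟩🟩🟦🟩
❓🟩🟩🟦⬛⬛🟩⬜🟩
❓⬛⬜🟩⬜🟫⬜🟩⬜
❓❓❓❓❓❓❓❓❓
❓❓❓❓❓❓❓❓❓

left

❓❓🟫🟩⬜⬛🟦🟫⬛
❓❓🟫🟫🟩🟩⬜🟫🟩
❓❓🟦⬜🟫🟦⬜🟩⬜
❓❓⬛🟩🟫🟫🟩🟦⬜
❓❓🟩🟩🔴🟩🟩🟩🟦
❓❓🟩🟩🟦⬛⬛🟩⬜
❓❓⬛⬜🟩⬜🟫⬜🟩
❓❓❓❓❓❓❓❓❓
❓❓❓❓❓❓❓❓❓

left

❓❓❓🟫🟩⬜⬛🟦🟫
❓❓❓🟫🟫🟩🟩⬜🟫
❓❓🟩🟦⬜🟫🟦⬜🟩
❓❓🟩⬛🟩🟫🟫🟩🟦
❓❓🟩🟩🔴🟫🟩🟩🟩
❓❓🟩🟩🟩🟦⬛⬛🟩
❓❓⬜⬛⬜🟩⬜🟫⬜
❓❓❓❓❓❓❓❓❓
❓❓❓❓❓❓❓❓❓

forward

❓❓❓❓⬛⬜⬜🟦🟩
❓❓❓🟫🟩⬜⬛🟦🟫
❓❓🟩🟫🟫🟩🟩⬜🟫
❓❓🟩🟦⬜🟫🟦⬜🟩
❓❓🟩⬛🔴🟫🟫🟩🟦
❓❓🟩🟩🟩🟫🟩🟩🟩
❓❓🟩🟩🟩🟦⬛⬛🟩
❓❓⬜⬛⬜🟩⬜🟫⬜
❓❓❓❓❓❓❓❓❓

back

❓❓❓🟫🟩⬜⬛🟦🟫
❓❓🟩🟫🟫🟩🟩⬜🟫
❓❓🟩🟦⬜🟫🟦⬜🟩
❓❓🟩⬛🟩🟫🟫🟩🟦
❓❓🟩🟩🔴🟫🟩🟩🟩
❓❓🟩🟩🟩🟦⬛⬛🟩
❓❓⬜⬛⬜🟩⬜🟫⬜
❓❓❓❓❓❓❓❓❓
❓❓❓❓❓❓❓❓❓

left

❓❓❓❓🟫🟩⬜⬛🟦
❓❓❓🟩🟫🟫🟩🟩⬜
❓❓🟫🟩🟦⬜🟫🟦⬜
❓❓⬜🟩⬛🟩🟫🟫🟩
❓❓🟩🟩🔴🟩🟫🟩🟩
❓❓🟩🟩🟩🟩🟦⬛⬛
❓❓⬛⬜⬛⬜🟩⬜🟫
❓❓❓❓❓❓❓❓❓
❓❓❓❓❓❓❓❓❓

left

⬛❓❓❓❓🟫🟩⬜⬛
⬛❓❓❓🟩🟫🟫🟩🟩
⬛❓⬛🟫🟩🟦⬜🟫🟦
⬛❓⬜⬜🟩⬛🟩🟫🟫
⬛❓🟫🟩🔴🟩🟩🟫🟩
⬛❓⬜🟩🟩🟩🟩🟦⬛
⬛❓🟫⬛⬜⬛⬜🟩⬜
⬛❓❓❓❓❓❓❓❓
⬛❓❓❓❓❓❓❓❓

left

⬛⬛❓❓❓❓🟫🟩⬜
⬛⬛❓❓❓🟩🟫🟫🟩
⬛⬛🟦⬛🟫🟩🟦⬜🟫
⬛⬛🟫⬜⬜🟩⬛🟩🟫
⬛⬛⬜🟫🔴🟩🟩🟩🟫
⬛⬛🟩⬜🟩🟩🟩🟩🟦
⬛⬛🟫🟫⬛⬜⬛⬜🟩
⬛⬛❓❓❓❓❓❓❓
⬛⬛❓❓❓❓❓❓❓

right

⬛❓❓❓❓🟫🟩⬜⬛
⬛❓❓❓🟩🟫🟫🟩🟩
⬛🟦⬛🟫🟩🟦⬜🟫🟦
⬛🟫⬜⬜🟩⬛🟩🟫🟫
⬛⬜🟫🟩🔴🟩🟩🟫🟩
⬛🟩⬜🟩🟩🟩🟩🟦⬛
⬛🟫🟫⬛⬜⬛⬜🟩⬜
⬛❓❓❓❓❓❓❓❓
⬛❓❓❓❓❓❓❓❓

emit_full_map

❓❓❓❓❓⬛⬜⬜🟦🟩🟦❓
❓❓❓❓🟫🟩⬜⬛🟦🟫⬛❓
❓❓❓🟩🟫🟫🟩🟩⬜🟫🟩❓
🟦⬛🟫🟩🟦⬜🟫🟦⬜🟩⬜🟫
🟫⬜⬜🟩⬛🟩🟫🟫🟩🟦⬜🟩
⬜🟫🟩🔴🟩🟩🟫🟩🟩🟩🟦🟩
🟩⬜🟩🟩🟩🟩🟦⬛⬛🟩⬜🟩
🟫🟫⬛⬜⬛⬜🟩⬜🟫⬜🟩⬜

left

⬛⬛❓❓❓❓🟫🟩⬜
⬛⬛❓❓❓🟩🟫🟫🟩
⬛⬛🟦⬛🟫🟩🟦⬜🟫
⬛⬛🟫⬜⬜🟩⬛🟩🟫
⬛⬛⬜🟫🔴🟩🟩🟩🟫
⬛⬛🟩⬜🟩🟩🟩🟩🟦
⬛⬛🟫🟫⬛⬜⬛⬜🟩
⬛⬛❓❓❓❓❓❓❓
⬛⬛❓❓❓❓❓❓❓

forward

⬛⬛❓❓❓❓❓⬛⬜
⬛⬛❓❓❓❓🟫🟩⬜
⬛⬛⬜🟩⬜🟩🟫🟫🟩
⬛⬛🟦⬛🟫🟩🟦⬜🟫
⬛⬛🟫⬜🔴🟩⬛🟩🟫
⬛⬛⬜🟫🟩🟩🟩🟩🟫
⬛⬛🟩⬜🟩🟩🟩🟩🟦
⬛⬛🟫🟫⬛⬜⬛⬜🟩
⬛⬛❓❓❓❓❓❓❓

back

⬛⬛❓❓❓❓🟫🟩⬜
⬛⬛⬜🟩⬜🟩🟫🟫🟩
⬛⬛🟦⬛🟫🟩🟦⬜🟫
⬛⬛🟫⬜⬜🟩⬛🟩🟫
⬛⬛⬜🟫🔴🟩🟩🟩🟫
⬛⬛🟩⬜🟩🟩🟩🟩🟦
⬛⬛🟫🟫⬛⬜⬛⬜🟩
⬛⬛❓❓❓❓❓❓❓
⬛⬛❓❓❓❓❓❓❓

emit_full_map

❓❓❓❓❓⬛⬜⬜🟦🟩🟦❓
❓❓❓❓🟫🟩⬜⬛🟦🟫⬛❓
⬜🟩⬜🟩🟫🟫🟩🟩⬜🟫🟩❓
🟦⬛🟫🟩🟦⬜🟫🟦⬜🟩⬜🟫
🟫⬜⬜🟩⬛🟩🟫🟫🟩🟦⬜🟩
⬜🟫🔴🟩🟩🟩🟫🟩🟩🟩🟦🟩
🟩⬜🟩🟩🟩🟩🟦⬛⬛🟩⬜🟩
🟫🟫⬛⬜⬛⬜🟩⬜🟫⬜🟩⬜
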